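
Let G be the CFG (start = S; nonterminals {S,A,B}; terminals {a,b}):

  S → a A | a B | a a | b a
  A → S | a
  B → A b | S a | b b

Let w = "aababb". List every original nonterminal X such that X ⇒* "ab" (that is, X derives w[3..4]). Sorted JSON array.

CNF form of G:
  S -> T0 A | T0 B | T0 T0 | T1 T0
  A -> T0 A | T0 B | T0 T0 | T1 T0 | a
  B -> A T1 | S T0 | T1 T1
  T0 -> a
  T1 -> b

CYK table (by increasing span) (cells [i..j] with 3 ≤ i ≤ j ≤ 4 only):
  T[3,3] 'a' = {A,T0}  orig:{A}
  T[4,4] 'b' = {T1}  orig:{}
  T[3,4] 'ab' = {B}

Original NTs in T[3,4] deriving "ab": ["B"]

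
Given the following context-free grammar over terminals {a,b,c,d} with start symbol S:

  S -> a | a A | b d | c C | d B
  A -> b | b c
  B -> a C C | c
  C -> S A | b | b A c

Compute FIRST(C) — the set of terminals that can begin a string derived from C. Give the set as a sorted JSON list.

Compute FIRST by fixpoint:
round 1:
  A via A→b: +{b}
  B via B→a C C: +{a}
  B via B→c: +{c}
  C via C→b: +{b}
  S via S→a: +{a}
  S via S→b d: +{b}
  S via S→c C: +{c}
  S via S→d B: +{d}
  S: {a,b,c,d}  A: {b}  B: {a,c}  C: {b}
round 2:
  C via C→S A: +{a,c,d}
  S: {a,b,c,d}  A: {b}  B: {a,c}  C: {a,b,c,d}
round 3: (stable)
  S: {a,b,c,d}  A: {b}  B: {a,c}  C: {a,b,c,d}

FIRST(C) = ["a", "b", "c", "d"]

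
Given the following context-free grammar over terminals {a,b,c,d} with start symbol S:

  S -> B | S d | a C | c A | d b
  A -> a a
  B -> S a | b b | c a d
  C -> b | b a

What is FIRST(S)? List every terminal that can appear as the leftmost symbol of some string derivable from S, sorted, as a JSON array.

Compute FIRST by fixpoint:
pass 1:
  A via A→a a: +{a}
  B via B→b b: +{b}
  B via B→c a d: +{c}
  C via C→b: +{b}
  S via S→B: +{b,c}
  S via S→a C: +{a}
  S via S→d b: +{d}
  S: {a,b,c,d}  A: {a}  B: {b,c}  C: {b}
pass 2:
  B via B→S a: +{a,d}
  S: {a,b,c,d}  A: {a}  B: {a,b,c,d}  C: {b}
pass 3: (no change)
  S: {a,b,c,d}  A: {a}  B: {a,b,c,d}  C: {b}

FIRST(S) = ["a", "b", "c", "d"]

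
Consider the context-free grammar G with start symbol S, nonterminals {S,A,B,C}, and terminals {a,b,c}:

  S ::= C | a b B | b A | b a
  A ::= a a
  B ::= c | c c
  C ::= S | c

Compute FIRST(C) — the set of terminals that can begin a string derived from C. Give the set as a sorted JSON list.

Compute FIRST by fixpoint:
[1]
  A via A→a a: +{a}
  B via B→c: +{c}
  C via C→c: +{c}
  S via S→C: +{c}
  S via S→a b B: +{a}
  S via S→b A: +{b}
  S: {a,b,c}  A: {a}  B: {c}  C: {c}
[2]
  C via C→S: +{a,b}
  S: {a,b,c}  A: {a}  B: {c}  C: {a,b,c}
[3] — fixpoint
  S: {a,b,c}  A: {a}  B: {c}  C: {a,b,c}

FIRST(C) = ["a", "b", "c"]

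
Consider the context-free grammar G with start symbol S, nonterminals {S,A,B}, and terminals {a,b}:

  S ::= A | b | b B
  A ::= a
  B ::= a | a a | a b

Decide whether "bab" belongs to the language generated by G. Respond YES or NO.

CNF form of G:
  S -> T1 B | a | b
  A -> a
  B -> T0 T0 | T0 T1 | a
  T0 -> a
  T1 -> b

CYK table (by increasing span):
  [0..0]={S,T1}  "b"  orig:{S}
  [1..1]={A,B,S,T0}  "a"  orig:{A,B,S}
  [2..2]={S,T1}  "b"  orig:{S}
  [0..1]={S}  "ba"
  [1..2]={B}  "ab"
  [0..2]={S}  "bab"

S ∈ T[0,2] ⇒ YES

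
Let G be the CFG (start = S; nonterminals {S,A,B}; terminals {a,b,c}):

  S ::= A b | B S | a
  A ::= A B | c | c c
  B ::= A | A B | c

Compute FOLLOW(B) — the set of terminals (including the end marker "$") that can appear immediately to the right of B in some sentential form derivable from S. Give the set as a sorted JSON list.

FIRST iteration:
[1]
  A via A→c: +{c}
  B via B→A: +{c}
  S via S→A b: +{c}
  S via S→a: +{a}
  FIRST[S]={a,c}  FIRST[A]={c}  FIRST[B]={c}
[2] (no change)
  FIRST[S]={a,c}  FIRST[A]={c}  FIRST[B]={c}

FOLLOW iteration:
seed FOLLOW(S) with $
pass 1:
  A→A B: FOLLOW(A) ⊇ FIRST(B) = {c}; new: +{c}
  A→A B: FOLLOW(B) ⊇ FOLLOW(A) ⊇ {c}; new: +{c}
  S→A b: FOLLOW(A) ⊇ FIRST(b) = {b}; new: +{b}
  S→B S: FOLLOW(B) ⊇ FIRST(S) = {a,c}; new: +{a}
  FOLLOW(S)={$}  FOLLOW(A)={b,c}  FOLLOW(B)={a,c}
pass 2:
  A→A B: FOLLOW(B) ⊇ FOLLOW(A) ⊇ {b,c}; new: +{b}
  B→A: FOLLOW(A) ⊇ FOLLOW(B) ⊇ {a,b,c}; new: +{a}
  FOLLOW(S)={$}  FOLLOW(A)={a,b,c}  FOLLOW(B)={a,b,c}
pass 3: (no change)
  FOLLOW(S)={$}  FOLLOW(A)={a,b,c}  FOLLOW(B)={a,b,c}

FOLLOW(B) = ["a", "b", "c"]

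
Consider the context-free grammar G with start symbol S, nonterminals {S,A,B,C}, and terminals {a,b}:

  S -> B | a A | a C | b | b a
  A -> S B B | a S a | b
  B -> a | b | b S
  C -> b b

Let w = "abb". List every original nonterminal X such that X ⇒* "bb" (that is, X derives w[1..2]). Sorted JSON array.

CNF form of G:
  S -> T0 A | T0 C | T1 S | T1 T0 | a | b
  A -> S X2 | T0 X3 | b
  B -> T1 S | a | b
  C -> T1 T1
  T0 -> a
  T1 -> b
  X2 -> B B
  X3 -> S T0

Fill CYK table bottom-up (cells [i..j] with 1 ≤ i ≤ j ≤ 2 only):
  [1..1]={A,B,S,T1}  "b"  orig:{A,B,S}
  [2..2]={A,B,S,T1}  "b"  orig:{A,B,S}
  [1..2]={B,C,S,X2}  "bb"  orig:{B,C,S}

Original NTs in T[1,2] deriving "bb": ["B", "C", "S"]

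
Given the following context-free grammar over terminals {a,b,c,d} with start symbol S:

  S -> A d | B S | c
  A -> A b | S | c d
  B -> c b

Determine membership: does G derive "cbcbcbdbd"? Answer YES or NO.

CNF form of G:
  S -> A T1 | B S | c
  A -> A T0 | A T1 | B S | T2 T1 | c
  B -> T2 T0
  T0 -> b
  T1 -> d
  T2 -> c

Fill CYK table bottom-up:
  [0..0]={A,S,T2}  "c"  orig:{A,S}
  [1..1]={T0}  "b"  orig:{}
  [2..2]={A,S,T2}  "c"  orig:{A,S}
  [3..3]={T0}  "b"  orig:{}
  [4..4]={A,S,T2}  "c"  orig:{A,S}
  [5..5]={T0}  "b"  orig:{}
  [6..6]={T1}  "d"  orig:{}
  [7..7]={T0}  "b"  orig:{}
  [8..8]={T1}  "d"  orig:{}
  [0..1]={A,B}  "cb"
  [1..2]=∅  "bc"
  [2..3]={A,B}  "cb"
  [3..4]=∅  "bc"
  [4..5]={A,B}  "cb"
  [5..6]=∅  "bd"
  [6..7]=∅  "db"
  [7..8]=∅  "bd"
  [0..2]={A,S}  "cbc"
  [1..3]=∅  "bcb"
  [2..4]={A,S}  "cbc"
  [3..5]=∅  "bcb"
  [4..6]={A,S}  "cbd"
  [5..7]=∅  "bdb"
  [6..8]=∅  "dbd"
  [0..3]={A}  "cbcb"
  [1..4]=∅  "bcbc"
  [2..5]={A}  "cbcb"
  [3..6]=∅  "bcbd"
  [4..7]={A}  "cbdb"
  [5..8]=∅  "bdbd"
  [0..4]={A,S}  "cbcbc"
  [1..5]=∅  "bcbcb"
  [2..6]={A,S}  "cbcbd"
  [3..7]=∅  "bcbdb"
  [4..8]={A,S}  "cbdbd"
  [0..5]={A}  "cbcbcb"
  [1..6]=∅  "bcbcbd"
  [2..7]={A}  "cbcbdb"
  [3..8]=∅  "bcbdbd"
  [0..6]={A,S}  "cbcbcbd"
  [1..7]=∅  "bcbcbdb"
  [2..8]={A,S}  "cbcbdbd"
  [0..7]={A}  "cbcbcbdb"
  [1..8]=∅  "bcbcbdbd"
  [0..8]={A,S}  "cbcbcbdbd"

S ∈ T[0,8] ⇒ YES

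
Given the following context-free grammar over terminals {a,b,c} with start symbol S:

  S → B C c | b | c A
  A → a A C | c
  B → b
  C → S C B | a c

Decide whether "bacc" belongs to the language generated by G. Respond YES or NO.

CNF form of G:
  S -> B X4 | T1 A | b
  A -> T0 X2 | c
  B -> b
  C -> S X3 | T0 T1
  T0 -> a
  T1 -> c
  X2 -> A C
  X3 -> C B
  X4 -> C T1

Fill CYK table bottom-up:
  [0..0]={B,S}  "b"
  [1..1]={T0}  "a"  orig:{}
  [2..2]={A,T1}  "c"  orig:{A}
  [3..3]={A,T1}  "c"  orig:{A}
  [0..1]=∅  "ba"
  [1..2]={C}  "ac"
  [2..3]={S}  "cc"
  [0..2]=∅  "bac"
  [1..3]={X4}  "acc"  orig:{}
  [0..3]={S}  "bacc"

S ∈ T[0,3] ⇒ YES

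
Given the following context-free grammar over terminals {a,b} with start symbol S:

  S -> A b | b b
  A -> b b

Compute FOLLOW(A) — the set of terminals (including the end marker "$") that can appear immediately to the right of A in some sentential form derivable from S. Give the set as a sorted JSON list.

Compute FIRST by fixpoint:
iter 1:
  A via A→b b: +{b}
  S via S→A b: +{b}
  S: {b}  A: {b}
iter 2: (stable)
  S: {b}  A: {b}

Compute FOLLOW by fixpoint:
seed FOLLOW(S) with $
round 1:
  S→A b: FOLLOW(A) ⊇ FIRST(b) = {b}; new: +{b}
  S: {$}  A: {b}
round 2: — fixpoint
  S: {$}  A: {b}

FOLLOW(A) = ["b"]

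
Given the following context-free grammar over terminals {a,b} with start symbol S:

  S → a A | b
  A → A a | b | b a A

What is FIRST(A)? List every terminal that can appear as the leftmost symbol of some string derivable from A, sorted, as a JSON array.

FIRST iteration:
pass 1:
  A via A→b: +{b}
  S via S→a A: +{a}
  S via S→b: +{b}
  FIRST(S)={a,b}  FIRST(A)={b}
pass 2: (no change)
  FIRST(S)={a,b}  FIRST(A)={b}

FIRST(A) = ["b"]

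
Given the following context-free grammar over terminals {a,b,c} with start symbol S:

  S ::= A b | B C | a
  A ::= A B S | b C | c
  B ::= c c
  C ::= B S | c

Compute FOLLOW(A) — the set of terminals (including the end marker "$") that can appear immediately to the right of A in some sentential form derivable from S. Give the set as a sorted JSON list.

FIRST sets, iterate to fixpoint:
[1]
  A via A→b C: +{b}
  A via A→c: +{c}
  B via B→c c: +{c}
  C via C→B S: +{c}
  S via S→A b: +{b,c}
  S via S→a: +{a}
  FIRST(S)={a,b,c}  FIRST(A)={b,c}  FIRST(B)={c}  FIRST(C)={c}
[2] done
  FIRST(S)={a,b,c}  FIRST(A)={b,c}  FIRST(B)={c}  FIRST(C)={c}

FOLLOW sets:
FOLLOW(S) := {$}
iter 1:
  A→A B S: FOLLOW(A) ⊇ FIRST(B) = {c}; new: +{c}
  A→A B S: FOLLOW(B) ⊇ FIRST(S) = {a,b,c}; new: +{a,b,c}
  A→A B S: FOLLOW(S) ⊇ FOLLOW(A) ⊇ {c}; new: +{c}
  A→b C: FOLLOW(C) ⊇ FOLLOW(A) ⊇ {c}; new: +{c}
  S→A b: FOLLOW(A) ⊇ FIRST(b) = {b}; new: +{b}
  S→B C: FOLLOW(C) ⊇ FOLLOW(S) ⊇ {$,c}; new: +{$}
  FOLLOW(S)={$,c}  FOLLOW(A)={b,c}  FOLLOW(B)={a,b,c}  FOLLOW(C)={$,c}
iter 2:
  A→A B S: FOLLOW(S) ⊇ FOLLOW(A) ⊇ {b,c}; new: +{b}
  A→b C: FOLLOW(C) ⊇ FOLLOW(A) ⊇ {b,c}; new: +{b}
  FOLLOW(S)={$,b,c}  FOLLOW(A)={b,c}  FOLLOW(B)={a,b,c}  FOLLOW(C)={$,b,c}
iter 3: — fixpoint
  FOLLOW(S)={$,b,c}  FOLLOW(A)={b,c}  FOLLOW(B)={a,b,c}  FOLLOW(C)={$,b,c}

FOLLOW(A) = ["b", "c"]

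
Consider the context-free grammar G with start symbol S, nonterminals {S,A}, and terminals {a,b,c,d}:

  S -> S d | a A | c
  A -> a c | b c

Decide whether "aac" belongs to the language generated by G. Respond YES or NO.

Convert to CNF:
  S -> S T3 | T0 A | c
  A -> T0 T1 | T2 T1
  T0 -> a
  T1 -> c
  T2 -> b
  T3 -> d

Fill CYK table bottom-up:
  cell(0,0) a: {T0}  orig:{}
  cell(1,1) a: {T0}  orig:{}
  cell(2,2) c: {S,T1}  orig:{S}
  cell(0,1) aa: ∅
  cell(1,2) ac: {A}
  cell(0,2) aac: {S}

S ∈ T[0,2] ⇒ YES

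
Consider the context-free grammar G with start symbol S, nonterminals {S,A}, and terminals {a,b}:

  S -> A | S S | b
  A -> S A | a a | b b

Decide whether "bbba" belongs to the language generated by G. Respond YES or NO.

CNF form of G:
  S -> S A | S S | T0 T0 | T1 T1 | b
  A -> S A | T0 T0 | T1 T1
  T0 -> a
  T1 -> b

CYK table (by increasing span):
  cell(0,0) b: {S,T1}  orig:{S}
  cell(1,1) b: {S,T1}  orig:{S}
  cell(2,2) b: {S,T1}  orig:{S}
  cell(3,3) a: {T0}  orig:{}
  cell(0,1) bb: {A,S}
  cell(1,2) bb: {A,S}
  cell(2,3) ba: ∅
  cell(0,2) bbb: {A,S}
  cell(1,3) bba: ∅
  cell(0,3) bbba: ∅

S ∉ T[0,3] ⇒ NO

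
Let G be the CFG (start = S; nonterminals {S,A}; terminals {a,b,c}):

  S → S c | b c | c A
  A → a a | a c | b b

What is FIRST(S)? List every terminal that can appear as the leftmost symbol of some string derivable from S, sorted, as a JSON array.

FIRST iteration:
[1]
  A via A→a a: +{a}
  A via A→b b: +{b}
  S via S→b c: +{b}
  S via S→c A: +{c}
  S: {b,c}  A: {a,b}
[2] (no change)
  S: {b,c}  A: {a,b}

FIRST(S) = ["b", "c"]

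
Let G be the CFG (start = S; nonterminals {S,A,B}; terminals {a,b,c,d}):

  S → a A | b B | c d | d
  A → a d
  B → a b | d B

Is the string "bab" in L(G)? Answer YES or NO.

CNF form of G:
  S -> T0 A | T2 B | T3 T1 | d
  A -> T0 T1
  B -> T0 T2 | T1 B
  T0 -> a
  T1 -> d
  T2 -> b
  T3 -> c

CYK fill:
  cell(0,0) b: {T2}  orig:{}
  cell(1,1) a: {T0}  orig:{}
  cell(2,2) b: {T2}  orig:{}
  cell(0,1) ba: ∅
  cell(1,2) ab: {B}
  cell(0,2) bab: {S}

S ∈ T[0,2] ⇒ YES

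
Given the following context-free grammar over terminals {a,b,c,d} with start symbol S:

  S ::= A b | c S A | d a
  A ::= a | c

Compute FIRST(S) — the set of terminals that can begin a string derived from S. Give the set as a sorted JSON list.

FIRST iteration:
pass 1:
  A via A→a: +{a}
  A via A→c: +{c}
  S via S→A b: +{a,c}
  S via S→d a: +{d}
  S: {a,c,d}  A: {a,c}
pass 2: done
  S: {a,c,d}  A: {a,c}

FIRST(S) = ["a", "c", "d"]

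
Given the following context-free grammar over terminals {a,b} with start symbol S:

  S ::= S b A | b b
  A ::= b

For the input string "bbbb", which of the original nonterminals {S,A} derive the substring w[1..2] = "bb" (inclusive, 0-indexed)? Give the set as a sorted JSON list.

CNF form of G:
  S -> S X1 | T0 T0
  A -> b
  T0 -> b
  X1 -> T0 A

CYK table (by increasing span) (cells [i..j] with 1 ≤ i ≤ j ≤ 2 only):
  cell(1,1) b: {A,T0}  orig:{A}
  cell(2,2) b: {A,T0}  orig:{A}
  cell(1,2) bb: {S,X1}  orig:{S}

Original NTs in T[1,2] deriving "bb": ["S"]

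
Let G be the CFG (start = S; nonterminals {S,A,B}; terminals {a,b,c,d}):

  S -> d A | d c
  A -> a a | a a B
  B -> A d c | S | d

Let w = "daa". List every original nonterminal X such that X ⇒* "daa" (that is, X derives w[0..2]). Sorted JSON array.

CNF form of G:
  S -> T1 A | T1 T2
  A -> T0 T0 | T0 X3
  B -> A X4 | T1 A | T1 T2 | d
  T0 -> a
  T1 -> d
  T2 -> c
  X3 -> T0 B
  X4 -> T1 T2

CYK fill, restricted to cells inside w[0..2]:
  T[0,0] 'd' = {B,T1}  orig:{B}
  T[1,1] 'a' = {T0}  orig:{}
  T[2,2] 'a' = {T0}  orig:{}
  T[0,1] 'da' = ∅
  T[1,2] 'aa' = {A}
  T[0,2] 'daa' = {B,S}

Original NTs in T[0,2] deriving "daa": ["B", "S"]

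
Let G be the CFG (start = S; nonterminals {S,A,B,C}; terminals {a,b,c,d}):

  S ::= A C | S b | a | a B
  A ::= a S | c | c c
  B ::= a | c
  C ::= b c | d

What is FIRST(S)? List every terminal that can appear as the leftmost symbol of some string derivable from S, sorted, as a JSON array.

FIRST iteration:
pass 1:
  A via A→a S: +{a}
  A via A→c: +{c}
  B via B→a: +{a}
  B via B→c: +{c}
  C via C→b c: +{b}
  C via C→d: +{d}
  S via S→A C: +{a,c}
  S: {a,c}  A: {a,c}  B: {a,c}  C: {b,d}
pass 2: (no change)
  S: {a,c}  A: {a,c}  B: {a,c}  C: {b,d}

FIRST(S) = ["a", "c"]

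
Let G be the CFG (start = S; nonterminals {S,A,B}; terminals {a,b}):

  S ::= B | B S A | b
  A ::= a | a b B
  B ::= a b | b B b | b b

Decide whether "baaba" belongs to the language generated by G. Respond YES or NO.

Convert to CNF:
  S -> B X4 | T0 T1 | T1 T1 | T1 X5 | b
  A -> T0 X2 | a
  B -> T0 T1 | T1 T1 | T1 X3
  T0 -> a
  T1 -> b
  X2 -> T1 B
  X3 -> B T1
  X4 -> S A
  X5 -> B T1

CYK fill:
  [0..0]={S,T1}  "b"  orig:{S}
  [1..1]={A,T0}  "a"  orig:{A}
  [2..2]={A,T0}  "a"  orig:{A}
  [3..3]={S,T1}  "b"  orig:{S}
  [4..4]={A,T0}  "a"  orig:{A}
  [0..1]={X4}  "ba"  orig:{}
  [1..2]=∅  "aa"
  [2..3]={B,S}  "ab"
  [3..4]={X4}  "ba"  orig:{}
  [0..2]=∅  "baa"
  [1..3]=∅  "aab"
  [2..4]={X4}  "aba"  orig:{}
  [0..3]=∅  "baab"
  [1..4]=∅  "aaba"
  [0..4]=∅  "baaba"

S ∉ T[0,4] ⇒ NO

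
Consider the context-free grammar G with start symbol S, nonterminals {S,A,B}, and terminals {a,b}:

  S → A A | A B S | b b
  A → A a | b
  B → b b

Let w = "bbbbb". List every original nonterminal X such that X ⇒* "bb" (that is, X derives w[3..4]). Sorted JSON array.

Convert to CNF:
  S -> A A | A X2 | T1 T1
  A -> A T0 | b
  B -> T1 T1
  T0 -> a
  T1 -> b
  X2 -> B S

CYK table (by increasing span) (cells [i..j] with 3 ≤ i ≤ j ≤ 4 only):
  T[3,3] 'b' = {A,T1}  orig:{A}
  T[4,4] 'b' = {A,T1}  orig:{A}
  T[3,4] 'bb' = {B,S}

Original NTs in T[3,4] deriving "bb": ["B", "S"]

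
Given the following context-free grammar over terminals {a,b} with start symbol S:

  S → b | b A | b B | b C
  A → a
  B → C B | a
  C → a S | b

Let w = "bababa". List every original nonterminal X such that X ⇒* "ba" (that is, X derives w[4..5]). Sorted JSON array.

Convert to CNF:
  S -> T1 A | T1 B | T1 C | b
  A -> a
  B -> C B | a
  C -> T0 S | b
  T0 -> a
  T1 -> b

CYK table (by increasing span), restricted to cells inside w[4..5]:
  [4..4]={C,S,T1}  "b"  orig:{C,S}
  [5..5]={A,B,T0}  "a"  orig:{A,B}
  [4..5]={B,S}  "ba"

Original NTs in T[4,5] deriving "ba": ["B", "S"]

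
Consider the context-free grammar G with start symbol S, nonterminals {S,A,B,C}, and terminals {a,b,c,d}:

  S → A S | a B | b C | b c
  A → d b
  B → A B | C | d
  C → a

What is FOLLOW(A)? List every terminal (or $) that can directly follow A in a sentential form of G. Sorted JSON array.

FIRST iteration:
[1]
  A via A→d b: +{d}
  B via B→A B: +{d}
  C via C→a: +{a}
  S via S→A S: +{d}
  S via S→a B: +{a}
  S via S→b C: +{b}
  FIRST(S)={a,b,d}  FIRST(A)={d}  FIRST(B)={d}  FIRST(C)={a}
[2]
  B via B→C: +{a}
  FIRST(S)={a,b,d}  FIRST(A)={d}  FIRST(B)={a,d}  FIRST(C)={a}
[3] (stable)
  FIRST(S)={a,b,d}  FIRST(A)={d}  FIRST(B)={a,d}  FIRST(C)={a}

FOLLOW iteration:
initialize: $ ∈ FOLLOW(S)
round 1:
  B→A B: FOLLOW(A) ⊇ FIRST(B) = {a,d}; new: +{a,d}
  S→A S: FOLLOW(A) ⊇ FIRST(S) = {a,b,d}; new: +{b}
  S→a B: FOLLOW(B) ⊇ FOLLOW(S) ⊇ {$}; new: +{$}
  S→b C: FOLLOW(C) ⊇ FOLLOW(S) ⊇ {$}; new: +{$}
  FOLLOW(S)={$}  FOLLOW(A)={a,b,d}  FOLLOW(B)={$}  FOLLOW(C)={$}
round 2: done
  FOLLOW(S)={$}  FOLLOW(A)={a,b,d}  FOLLOW(B)={$}  FOLLOW(C)={$}

FOLLOW(A) = ["a", "b", "d"]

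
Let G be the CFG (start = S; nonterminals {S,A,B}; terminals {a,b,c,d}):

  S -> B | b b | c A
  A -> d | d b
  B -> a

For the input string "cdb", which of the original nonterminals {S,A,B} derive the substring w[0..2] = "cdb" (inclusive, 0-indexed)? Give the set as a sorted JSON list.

CNF form of G:
  S -> T1 T1 | T2 A | a
  A -> T0 T1 | d
  B -> a
  T0 -> d
  T1 -> b
  T2 -> c

CYK table (by increasing span) — only the sub-triangle for w[0..2]:
  [0..0]={T2}  "c"  orig:{}
  [1..1]={A,T0}  "d"  orig:{A}
  [2..2]={T1}  "b"  orig:{}
  [0..1]={S}  "cd"
  [1..2]={A}  "db"
  [0..2]={S}  "cdb"

Original NTs in T[0,2] deriving "cdb": ["S"]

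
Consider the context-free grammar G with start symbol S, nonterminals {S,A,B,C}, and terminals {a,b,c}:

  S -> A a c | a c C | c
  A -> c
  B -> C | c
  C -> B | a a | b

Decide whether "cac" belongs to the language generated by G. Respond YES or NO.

Convert to CNF:
  S -> A X2 | T0 X3 | c
  A -> c
  B -> T0 T0 | b | c
  C -> T0 T0 | b | c
  T0 -> a
  T1 -> c
  X2 -> T0 T1
  X3 -> T1 C

Fill CYK table bottom-up:
  T[0,0] 'c' = {A,B,C,S,T1}  orig:{A,B,C,S}
  T[1,1] 'a' = {T0}  orig:{}
  T[2,2] 'c' = {A,B,C,S,T1}  orig:{A,B,C,S}
  T[0,1] 'ca' = ∅
  T[1,2] 'ac' = {X2}  orig:{}
  T[0,2] 'cac' = {S}

S ∈ T[0,2] ⇒ YES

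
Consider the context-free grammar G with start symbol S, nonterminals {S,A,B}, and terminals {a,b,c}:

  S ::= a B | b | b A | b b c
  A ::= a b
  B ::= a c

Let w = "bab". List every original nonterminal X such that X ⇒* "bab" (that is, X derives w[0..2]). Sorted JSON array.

CNF form of G:
  S -> T0 B | T1 A | T1 X3 | b
  A -> T0 T1
  B -> T0 T2
  T0 -> a
  T1 -> b
  T2 -> c
  X3 -> T1 T2

CYK table (by increasing span), restricted to cells inside w[0..2]:
  T[0,0] 'b' = {S,T1}  orig:{S}
  T[1,1] 'a' = {T0}  orig:{}
  T[2,2] 'b' = {S,T1}  orig:{S}
  T[0,1] 'ba' = ∅
  T[1,2] 'ab' = {A}
  T[0,2] 'bab' = {S}

Original NTs in T[0,2] deriving "bab": ["S"]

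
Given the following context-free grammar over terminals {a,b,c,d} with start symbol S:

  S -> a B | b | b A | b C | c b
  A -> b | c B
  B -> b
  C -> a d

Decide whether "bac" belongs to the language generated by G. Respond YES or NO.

Convert to CNF:
  S -> T0 T3 | T1 B | T3 A | T3 C | b
  A -> T0 B | b
  B -> b
  C -> T1 T2
  T0 -> c
  T1 -> a
  T2 -> d
  T3 -> b

CYK fill:
  [0..0]={A,B,S,T3}  "b"  orig:{A,B,S}
  [1..1]={T1}  "a"  orig:{}
  [2..2]={T0}  "c"  orig:{}
  [0..1]=∅  "ba"
  [1..2]=∅  "ac"
  [0..2]=∅  "bac"

S ∉ T[0,2] ⇒ NO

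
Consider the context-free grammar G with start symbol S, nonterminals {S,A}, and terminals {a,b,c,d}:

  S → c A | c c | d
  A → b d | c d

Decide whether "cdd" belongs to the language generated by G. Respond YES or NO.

Convert to CNF:
  S -> T2 A | T2 T2 | d
  A -> T0 T1 | T2 T1
  T0 -> b
  T1 -> d
  T2 -> c

CYK table (by increasing span):
  [0..0]={T2}  "c"  orig:{}
  [1..1]={S,T1}  "d"  orig:{S}
  [2..2]={S,T1}  "d"  orig:{S}
  [0..1]={A}  "cd"
  [1..2]=∅  "dd"
  [0..2]=∅  "cdd"

S ∉ T[0,2] ⇒ NO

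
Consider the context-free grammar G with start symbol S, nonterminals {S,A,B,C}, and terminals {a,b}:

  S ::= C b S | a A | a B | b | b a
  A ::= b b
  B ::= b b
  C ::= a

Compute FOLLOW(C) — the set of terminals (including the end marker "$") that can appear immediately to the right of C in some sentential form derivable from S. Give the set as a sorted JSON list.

Compute FIRST by fixpoint:
pass 1:
  A via A→b b: +{b}
  B via B→b b: +{b}
  C via C→a: +{a}
  S via S→C b S: +{a}
  S via S→b: +{b}
  FIRST(S)={a,b}  FIRST(A)={b}  FIRST(B)={b}  FIRST(C)={a}
pass 2: (stable)
  FIRST(S)={a,b}  FIRST(A)={b}  FIRST(B)={b}  FIRST(C)={a}

FOLLOW sets:
seed FOLLOW(S) with $
[1]
  S→C b S: FOLLOW(C) ⊇ FIRST(b) = {b}; new: +{b}
  S→a A: FOLLOW(A) ⊇ FOLLOW(S) ⊇ {$}; new: +{$}
  S→a B: FOLLOW(B) ⊇ FOLLOW(S) ⊇ {$}; new: +{$}
  S: {$}  A: {$}  B: {$}  C: {b}
[2] done
  S: {$}  A: {$}  B: {$}  C: {b}

FOLLOW(C) = ["b"]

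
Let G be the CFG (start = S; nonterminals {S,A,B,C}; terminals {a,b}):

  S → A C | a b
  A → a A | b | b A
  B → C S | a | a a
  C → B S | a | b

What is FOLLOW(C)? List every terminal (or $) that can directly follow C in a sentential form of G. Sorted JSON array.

FIRST iteration:
[1]
  A via A→a A: +{a}
  A via A→b: +{b}
  B via B→a: +{a}
  C via C→B S: +{a}
  C via C→b: +{b}
  S via S→A C: +{a,b}
  FIRST(S)={a,b}  FIRST(A)={a,b}  FIRST(B)={a}  FIRST(C)={a,b}
[2]
  B via B→C S: +{b}
  FIRST(S)={a,b}  FIRST(A)={a,b}  FIRST(B)={a,b}  FIRST(C)={a,b}
[3] done
  FIRST(S)={a,b}  FIRST(A)={a,b}  FIRST(B)={a,b}  FIRST(C)={a,b}

FOLLOW iteration:
initialize: $ ∈ FOLLOW(S)
[1]
  B→C S: FOLLOW(C) ⊇ FIRST(S) = {a,b}; new: +{a,b}
  C→B S: FOLLOW(B) ⊇ FIRST(S) = {a,b}; new: +{a,b}
  C→B S: FOLLOW(S) ⊇ FOLLOW(C) ⊇ {a,b}; new: +{a,b}
  S→A C: FOLLOW(A) ⊇ FIRST(C) = {a,b}; new: +{a,b}
  S→A C: FOLLOW(C) ⊇ FOLLOW(S) ⊇ {$,a,b}; new: +{$}
  S: {$,a,b}  A: {a,b}  B: {a,b}  C: {$,a,b}
[2] done
  S: {$,a,b}  A: {a,b}  B: {a,b}  C: {$,a,b}

FOLLOW(C) = ["$", "a", "b"]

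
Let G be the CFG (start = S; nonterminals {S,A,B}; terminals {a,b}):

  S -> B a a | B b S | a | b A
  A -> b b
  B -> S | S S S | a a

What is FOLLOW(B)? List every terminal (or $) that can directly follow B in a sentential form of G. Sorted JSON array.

FIRST sets, iterate to fixpoint:
pass 1:
  A via A→b b: +{b}
  B via B→a a: +{a}
  S via S→B a a: +{a}
  S via S→b A: +{b}
  S: {a,b}  A: {b}  B: {a}
pass 2:
  B via B→S: +{b}
  S: {a,b}  A: {b}  B: {a,b}
pass 3: — fixpoint
  S: {a,b}  A: {b}  B: {a,b}

FOLLOW iteration:
seed FOLLOW(S) with $
iter 1:
  B→S S S: FOLLOW(S) ⊇ FIRST(S) = {a,b}; new: +{a,b}
  S→B a a: FOLLOW(B) ⊇ FIRST(a) = {a}; new: +{a}
  S→B b S: FOLLOW(B) ⊇ FIRST(b) = {b}; new: +{b}
  S→b A: FOLLOW(A) ⊇ FOLLOW(S) ⊇ {$,a,b}; new: +{$,a,b}
  FOLLOW[S]={$,a,b}  FOLLOW[A]={$,a,b}  FOLLOW[B]={a,b}
iter 2: (no change)
  FOLLOW[S]={$,a,b}  FOLLOW[A]={$,a,b}  FOLLOW[B]={a,b}

FOLLOW(B) = ["a", "b"]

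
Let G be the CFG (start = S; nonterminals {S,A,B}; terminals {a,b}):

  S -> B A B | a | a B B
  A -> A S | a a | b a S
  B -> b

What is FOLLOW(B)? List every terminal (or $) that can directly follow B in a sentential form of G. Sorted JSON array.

Compute FIRST by fixpoint:
iter 1:
  A via A→a a: +{a}
  A via A→b a S: +{b}
  B via B→b: +{b}
  S via S→B A B: +{b}
  S via S→a: +{a}
  S: {a,b}  A: {a,b}  B: {b}
iter 2: (no change)
  S: {a,b}  A: {a,b}  B: {b}

Compute FOLLOW by fixpoint:
seed FOLLOW(S) with $
iter 1:
  A→A S: FOLLOW(A) ⊇ FIRST(S) = {a,b}; new: +{a,b}
  A→A S: FOLLOW(S) ⊇ FOLLOW(A) ⊇ {a,b}; new: +{a,b}
  S→B A B: FOLLOW(B) ⊇ FIRST(A) = {a,b}; new: +{a,b}
  S→B A B: FOLLOW(B) ⊇ FOLLOW(S) ⊇ {$,a,b}; new: +{$}
  FOLLOW(S)={$,a,b}  FOLLOW(A)={a,b}  FOLLOW(B)={$,a,b}
iter 2: (stable)
  FOLLOW(S)={$,a,b}  FOLLOW(A)={a,b}  FOLLOW(B)={$,a,b}

FOLLOW(B) = ["$", "a", "b"]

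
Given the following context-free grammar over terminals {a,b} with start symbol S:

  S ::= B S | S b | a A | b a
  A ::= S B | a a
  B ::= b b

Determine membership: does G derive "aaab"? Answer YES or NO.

Convert to CNF:
  S -> B S | S T1 | T0 A | T1 T0
  A -> S B | T0 T0
  B -> T1 T1
  T0 -> a
  T1 -> b

CYK table (by increasing span):
  T[0,0] 'a' = {T0}  orig:{}
  T[1,1] 'a' = {T0}  orig:{}
  T[2,2] 'a' = {T0}  orig:{}
  T[3,3] 'b' = {T1}  orig:{}
  T[0,1] 'aa' = {A}
  T[1,2] 'aa' = {A}
  T[2,3] 'ab' = ∅
  T[0,2] 'aaa' = {S}
  T[1,3] 'aab' = ∅
  T[0,3] 'aaab' = {S}

S ∈ T[0,3] ⇒ YES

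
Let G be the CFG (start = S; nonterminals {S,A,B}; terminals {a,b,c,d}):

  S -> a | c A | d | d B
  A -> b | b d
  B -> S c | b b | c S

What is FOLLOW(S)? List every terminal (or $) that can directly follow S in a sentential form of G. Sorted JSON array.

FIRST iteration:
[1]
  A via A→b: +{b}
  B via B→b b: +{b}
  B via B→c S: +{c}
  S via S→a: +{a}
  S via S→c A: +{c}
  S via S→d: +{d}
  S: {a,c,d}  A: {b}  B: {b,c}
[2]
  B via B→S c: +{a,d}
  S: {a,c,d}  A: {b}  B: {a,b,c,d}
[3] done
  S: {a,c,d}  A: {b}  B: {a,b,c,d}

FOLLOW sets:
FOLLOW(S) := {$}
pass 1:
  B→S c: FOLLOW(S) ⊇ FIRST(c) = {c}; new: +{c}
  S→c A: FOLLOW(A) ⊇ FOLLOW(S) ⊇ {$,c}; new: +{$,c}
  S→d B: FOLLOW(B) ⊇ FOLLOW(S) ⊇ {$,c}; new: +{$,c}
  S: {$,c}  A: {$,c}  B: {$,c}
pass 2: done
  S: {$,c}  A: {$,c}  B: {$,c}

FOLLOW(S) = ["$", "c"]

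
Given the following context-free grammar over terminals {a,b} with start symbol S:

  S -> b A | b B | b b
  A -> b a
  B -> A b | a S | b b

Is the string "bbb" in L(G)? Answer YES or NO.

CNF form of G:
  S -> T0 A | T0 B | T0 T0
  A -> T0 T1
  B -> A T0 | T0 T0 | T1 S
  T0 -> b
  T1 -> a

Fill CYK table bottom-up:
  cell(0,0) b: {T0}  orig:{}
  cell(1,1) b: {T0}  orig:{}
  cell(2,2) b: {T0}  orig:{}
  cell(0,1) bb: {B,S}
  cell(1,2) bb: {B,S}
  cell(0,2) bbb: {S}

S ∈ T[0,2] ⇒ YES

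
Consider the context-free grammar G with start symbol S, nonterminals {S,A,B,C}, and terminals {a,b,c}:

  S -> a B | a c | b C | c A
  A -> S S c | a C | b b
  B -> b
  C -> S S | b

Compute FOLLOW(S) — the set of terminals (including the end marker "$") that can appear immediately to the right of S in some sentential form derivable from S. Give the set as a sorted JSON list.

Compute FIRST by fixpoint:
pass 1:
  A via A→a C: +{a}
  A via A→b b: +{b}
  B via B→b: +{b}
  C via C→b: +{b}
  S via S→a B: +{a}
  S via S→b C: +{b}
  S via S→c A: +{c}
  FIRST(S)={a,b,c}  FIRST(A)={a,b}  FIRST(B)={b}  FIRST(C)={b}
pass 2:
  A via A→S S c: +{c}
  C via C→S S: +{a,c}
  FIRST(S)={a,b,c}  FIRST(A)={a,b,c}  FIRST(B)={b}  FIRST(C)={a,b,c}
pass 3: done
  FIRST(S)={a,b,c}  FIRST(A)={a,b,c}  FIRST(B)={b}  FIRST(C)={a,b,c}

Compute FOLLOW by fixpoint:
initialize: $ ∈ FOLLOW(S)
[1]
  A→S S c: FOLLOW(S) ⊇ FIRST(S) = {a,b,c}; new: +{a,b,c}
  S→a B: FOLLOW(B) ⊇ FOLLOW(S) ⊇ {$,a,b,c}; new: +{$,a,b,c}
  S→b C: FOLLOW(C) ⊇ FOLLOW(S) ⊇ {$,a,b,c}; new: +{$,a,b,c}
  S→c A: FOLLOW(A) ⊇ FOLLOW(S) ⊇ {$,a,b,c}; new: +{$,a,b,c}
  S: {$,a,b,c}  A: {$,a,b,c}  B: {$,a,b,c}  C: {$,a,b,c}
[2] — fixpoint
  S: {$,a,b,c}  A: {$,a,b,c}  B: {$,a,b,c}  C: {$,a,b,c}

FOLLOW(S) = ["$", "a", "b", "c"]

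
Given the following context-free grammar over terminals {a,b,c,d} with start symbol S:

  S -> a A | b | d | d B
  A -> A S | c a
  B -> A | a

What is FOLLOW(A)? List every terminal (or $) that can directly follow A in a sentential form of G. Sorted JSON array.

Compute FIRST by fixpoint:
[1]
  A via A→c a: +{c}
  B via B→A: +{c}
  B via B→a: +{a}
  S via S→a A: +{a}
  S via S→b: +{b}
  S via S→d: +{d}
  FIRST[S]={a,b,d}  FIRST[A]={c}  FIRST[B]={a,c}
[2] (stable)
  FIRST[S]={a,b,d}  FIRST[A]={c}  FIRST[B]={a,c}

FOLLOW iteration:
seed FOLLOW(S) with $
round 1:
  A→A S: FOLLOW(A) ⊇ FIRST(S) = {a,b,d}; new: +{a,b,d}
  A→A S: FOLLOW(S) ⊇ FOLLOW(A) ⊇ {a,b,d}; new: +{a,b,d}
  S→a A: FOLLOW(A) ⊇ FOLLOW(S) ⊇ {$,a,b,d}; new: +{$}
  S→d B: FOLLOW(B) ⊇ FOLLOW(S) ⊇ {$,a,b,d}; new: +{$,a,b,d}
  S: {$,a,b,d}  A: {$,a,b,d}  B: {$,a,b,d}
round 2: — fixpoint
  S: {$,a,b,d}  A: {$,a,b,d}  B: {$,a,b,d}

FOLLOW(A) = ["$", "a", "b", "d"]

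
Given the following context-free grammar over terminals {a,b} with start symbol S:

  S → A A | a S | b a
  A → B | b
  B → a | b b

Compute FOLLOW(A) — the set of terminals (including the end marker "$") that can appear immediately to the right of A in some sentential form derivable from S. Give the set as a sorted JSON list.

FIRST sets, iterate to fixpoint:
[1]
  A via A→b: +{b}
  B via B→a: +{a}
  B via B→b b: +{b}
  S via S→A A: +{b}
  S via S→a S: +{a}
  FIRST[S]={a,b}  FIRST[A]={b}  FIRST[B]={a,b}
[2]
  A via A→B: +{a}
  FIRST[S]={a,b}  FIRST[A]={a,b}  FIRST[B]={a,b}
[3] (stable)
  FIRST[S]={a,b}  FIRST[A]={a,b}  FIRST[B]={a,b}

FOLLOW sets:
FOLLOW(S) := {$}
iter 1:
  S→A A: FOLLOW(A) ⊇ FIRST(A) = {a,b}; new: +{a,b}
  S→A A: FOLLOW(A) ⊇ FOLLOW(S) ⊇ {$}; new: +{$}
  FOLLOW(S)={$}  FOLLOW(A)={$,a,b}  FOLLOW(B)={}
iter 2:
  A→B: FOLLOW(B) ⊇ FOLLOW(A) ⊇ {$,a,b}; new: +{$,a,b}
  FOLLOW(S)={$}  FOLLOW(A)={$,a,b}  FOLLOW(B)={$,a,b}
iter 3: (stable)
  FOLLOW(S)={$}  FOLLOW(A)={$,a,b}  FOLLOW(B)={$,a,b}

FOLLOW(A) = ["$", "a", "b"]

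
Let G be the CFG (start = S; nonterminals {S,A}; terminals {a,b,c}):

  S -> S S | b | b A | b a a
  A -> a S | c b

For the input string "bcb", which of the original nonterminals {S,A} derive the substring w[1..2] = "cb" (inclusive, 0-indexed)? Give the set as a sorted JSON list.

Convert to CNF:
  S -> S S | T2 A | T2 X3 | b
  A -> T0 S | T1 T2
  T0 -> a
  T1 -> c
  T2 -> b
  X3 -> T0 T0

CYK fill, restricted to cells inside w[1..2]:
  [1..1]={T1}  "c"  orig:{}
  [2..2]={S,T2}  "b"  orig:{S}
  [1..2]={A}  "cb"

Original NTs in T[1,2] deriving "cb": ["A"]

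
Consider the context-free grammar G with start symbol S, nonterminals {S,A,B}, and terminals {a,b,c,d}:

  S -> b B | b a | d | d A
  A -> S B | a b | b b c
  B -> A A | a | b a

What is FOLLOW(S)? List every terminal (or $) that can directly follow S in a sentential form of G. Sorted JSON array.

FIRST iteration:
pass 1:
  A via A→a b: +{a}
  A via A→b b c: +{b}
  B via B→A A: +{a,b}
  S via S→b B: +{b}
  S via S→d: +{d}
  S: {b,d}  A: {a,b}  B: {a,b}
pass 2:
  A via A→S B: +{d}
  B via B→A A: +{d}
  S: {b,d}  A: {a,b,d}  B: {a,b,d}
pass 3: done
  S: {b,d}  A: {a,b,d}  B: {a,b,d}

Compute FOLLOW by fixpoint:
initialize: $ ∈ FOLLOW(S)
pass 1:
  A→S B: FOLLOW(S) ⊇ FIRST(B) = {a,b,d}; new: +{a,b,d}
  B→A A: FOLLOW(A) ⊇ FIRST(A) = {a,b,d}; new: +{a,b,d}
  S→b B: FOLLOW(B) ⊇ FOLLOW(S) ⊇ {$,a,b,d}; new: +{$,a,b,d}
  S→d A: FOLLOW(A) ⊇ FOLLOW(S) ⊇ {$,a,b,d}; new: +{$}
  FOLLOW[S]={$,a,b,d}  FOLLOW[A]={$,a,b,d}  FOLLOW[B]={$,a,b,d}
pass 2: done
  FOLLOW[S]={$,a,b,d}  FOLLOW[A]={$,a,b,d}  FOLLOW[B]={$,a,b,d}

FOLLOW(S) = ["$", "a", "b", "d"]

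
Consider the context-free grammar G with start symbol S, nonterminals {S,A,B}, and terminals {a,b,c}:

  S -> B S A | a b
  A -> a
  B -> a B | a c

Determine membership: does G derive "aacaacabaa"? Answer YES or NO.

Convert to CNF:
  S -> B X3 | T0 T2
  A -> a
  B -> T0 B | T0 T1
  T0 -> a
  T1 -> c
  T2 -> b
  X3 -> S A

CYK fill:
  T[0,0] 'a' = {A,T0}  orig:{A}
  T[1,1] 'a' = {A,T0}  orig:{A}
  T[2,2] 'c' = {T1}  orig:{}
  T[3,3] 'a' = {A,T0}  orig:{A}
  T[4,4] 'a' = {A,T0}  orig:{A}
  T[5,5] 'c' = {T1}  orig:{}
  T[6,6] 'a' = {A,T0}  orig:{A}
  T[7,7] 'b' = {T2}  orig:{}
  T[8,8] 'a' = {A,T0}  orig:{A}
  T[9,9] 'a' = {A,T0}  orig:{A}
  T[0,1] 'aa' = ∅
  T[1,2] 'ac' = {B}
  T[2,3] 'ca' = ∅
  T[3,4] 'aa' = ∅
  T[4,5] 'ac' = {B}
  T[5,6] 'ca' = ∅
  T[6,7] 'ab' = {S}
  T[7,8] 'ba' = ∅
  T[8,9] 'aa' = ∅
  T[0,2] 'aac' = {B}
  T[1,3] 'aca' = ∅
  T[2,4] 'caa' = ∅
  T[3,5] 'aac' = {B}
  T[4,6] 'aca' = ∅
  T[5,7] 'cab' = ∅
  T[6,8] 'aba' = {X3}  orig:{}
  T[7,9] 'baa' = ∅
  T[0,3] 'aaca' = ∅
  T[1,4] 'acaa' = ∅
  T[2,5] 'caac' = ∅
  T[3,6] 'aaca' = ∅
  T[4,7] 'acab' = ∅
  T[5,8] 'caba' = ∅
  T[6,9] 'abaa' = ∅
  T[0,4] 'aacaa' = ∅
  T[1,5] 'acaac' = ∅
  T[2,6] 'caaca' = ∅
  T[3,7] 'aacab' = ∅
  T[4,8] 'acaba' = {S}
  T[5,9] 'cabaa' = ∅
  T[0,5] 'aacaac' = ∅
  T[1,6] 'acaaca' = ∅
  T[2,7] 'caacab' = ∅
  T[3,8] 'aacaba' = {S}
  T[4,9] 'acabaa' = {X3}  orig:{}
  T[0,6] 'aacaaca' = ∅
  T[1,7] 'acaacab' = ∅
  T[2,8] 'caacaba' = ∅
  T[3,9] 'aacabaa' = {X3}  orig:{}
  T[0,7] 'aacaacab' = ∅
  T[1,8] 'acaacaba' = ∅
  T[2,9] 'caacabaa' = ∅
  T[0,8] 'aacaacaba' = ∅
  T[1,9] 'acaacabaa' = {S}
  T[0,9] 'aacaacabaa' = {S}

S ∈ T[0,9] ⇒ YES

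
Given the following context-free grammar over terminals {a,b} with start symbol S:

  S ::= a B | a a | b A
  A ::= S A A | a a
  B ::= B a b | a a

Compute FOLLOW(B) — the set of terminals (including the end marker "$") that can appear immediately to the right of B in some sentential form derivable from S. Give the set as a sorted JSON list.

FIRST sets, iterate to fixpoint:
[1]
  A via A→a a: +{a}
  B via B→a a: +{a}
  S via S→a B: +{a}
  S via S→b A: +{b}
  FIRST[S]={a,b}  FIRST[A]={a}  FIRST[B]={a}
[2]
  A via A→S A A: +{b}
  FIRST[S]={a,b}  FIRST[A]={a,b}  FIRST[B]={a}
[3] — fixpoint
  FIRST[S]={a,b}  FIRST[A]={a,b}  FIRST[B]={a}

FOLLOW iteration:
initialize: $ ∈ FOLLOW(S)
pass 1:
  A→S A A: FOLLOW(S) ⊇ FIRST(A) = {a,b}; new: +{a,b}
  A→S A A: FOLLOW(A) ⊇ FIRST(A) = {a,b}; new: +{a,b}
  B→B a b: FOLLOW(B) ⊇ FIRST(a) = {a}; new: +{a}
  S→a B: FOLLOW(B) ⊇ FOLLOW(S) ⊇ {$,a,b}; new: +{$,b}
  S→b A: FOLLOW(A) ⊇ FOLLOW(S) ⊇ {$,a,b}; new: +{$}
  S: {$,a,b}  A: {$,a,b}  B: {$,a,b}
pass 2: done
  S: {$,a,b}  A: {$,a,b}  B: {$,a,b}

FOLLOW(B) = ["$", "a", "b"]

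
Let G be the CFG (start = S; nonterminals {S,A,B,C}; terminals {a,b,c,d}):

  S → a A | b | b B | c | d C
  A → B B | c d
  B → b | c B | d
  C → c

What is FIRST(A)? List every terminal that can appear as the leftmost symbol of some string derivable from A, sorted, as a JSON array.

FIRST sets, iterate to fixpoint:
pass 1:
  A via A→c d: +{c}
  B via B→b: +{b}
  B via B→c B: +{c}
  B via B→d: +{d}
  C via C→c: +{c}
  S via S→a A: +{a}
  S via S→b: +{b}
  S via S→c: +{c}
  S via S→d C: +{d}
  FIRST[S]={a,b,c,d}  FIRST[A]={c}  FIRST[B]={b,c,d}  FIRST[C]={c}
pass 2:
  A via A→B B: +{b,d}
  FIRST[S]={a,b,c,d}  FIRST[A]={b,c,d}  FIRST[B]={b,c,d}  FIRST[C]={c}
pass 3: (stable)
  FIRST[S]={a,b,c,d}  FIRST[A]={b,c,d}  FIRST[B]={b,c,d}  FIRST[C]={c}

FIRST(A) = ["b", "c", "d"]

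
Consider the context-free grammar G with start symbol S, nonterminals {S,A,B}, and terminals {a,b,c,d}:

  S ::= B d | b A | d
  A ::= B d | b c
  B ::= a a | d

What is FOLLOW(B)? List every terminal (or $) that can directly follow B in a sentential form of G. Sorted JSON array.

Compute FIRST by fixpoint:
[1]
  A via A→b c: +{b}
  B via B→a a: +{a}
  B via B→d: +{d}
  S via S→B d: +{a,d}
  S via S→b A: +{b}
  S: {a,b,d}  A: {b}  B: {a,d}
[2]
  A via A→B d: +{a,d}
  S: {a,b,d}  A: {a,b,d}  B: {a,d}
[3] (stable)
  S: {a,b,d}  A: {a,b,d}  B: {a,d}

FOLLOW sets:
initialize: $ ∈ FOLLOW(S)
pass 1:
  A→B d: FOLLOW(B) ⊇ FIRST(d) = {d}; new: +{d}
  S→b A: FOLLOW(A) ⊇ FOLLOW(S) ⊇ {$}; new: +{$}
  S: {$}  A: {$}  B: {d}
pass 2: done
  S: {$}  A: {$}  B: {d}

FOLLOW(B) = ["d"]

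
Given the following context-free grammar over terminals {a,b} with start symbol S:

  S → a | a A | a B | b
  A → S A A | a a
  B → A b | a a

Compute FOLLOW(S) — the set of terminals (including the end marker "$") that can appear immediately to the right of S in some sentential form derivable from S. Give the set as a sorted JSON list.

FIRST sets, iterate to fixpoint:
iter 1:
  A via A→a a: +{a}
  B via B→A b: +{a}
  S via S→a: +{a}
  S via S→b: +{b}
  FIRST[S]={a,b}  FIRST[A]={a}  FIRST[B]={a}
iter 2:
  A via A→S A A: +{b}
  B via B→A b: +{b}
  FIRST[S]={a,b}  FIRST[A]={a,b}  FIRST[B]={a,b}
iter 3: done
  FIRST[S]={a,b}  FIRST[A]={a,b}  FIRST[B]={a,b}

FOLLOW sets:
seed FOLLOW(S) with $
round 1:
  A→S A A: FOLLOW(S) ⊇ FIRST(A) = {a,b}; new: +{a,b}
  A→S A A: FOLLOW(A) ⊇ FIRST(A) = {a,b}; new: +{a,b}
  S→a A: FOLLOW(A) ⊇ FOLLOW(S) ⊇ {$,a,b}; new: +{$}
  S→a B: FOLLOW(B) ⊇ FOLLOW(S) ⊇ {$,a,b}; new: +{$,a,b}
  FOLLOW(S)={$,a,b}  FOLLOW(A)={$,a,b}  FOLLOW(B)={$,a,b}
round 2: (stable)
  FOLLOW(S)={$,a,b}  FOLLOW(A)={$,a,b}  FOLLOW(B)={$,a,b}

FOLLOW(S) = ["$", "a", "b"]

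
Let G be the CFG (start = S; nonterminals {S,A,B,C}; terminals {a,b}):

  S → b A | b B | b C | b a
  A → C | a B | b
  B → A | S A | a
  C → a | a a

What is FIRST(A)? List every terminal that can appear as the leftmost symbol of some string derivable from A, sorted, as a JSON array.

FIRST sets, iterate to fixpoint:
iter 1:
  A via A→a B: +{a}
  A via A→b: +{b}
  B via B→A: +{a,b}
  C via C→a: +{a}
  S via S→b A: +{b}
  FIRST[S]={b}  FIRST[A]={a,b}  FIRST[B]={a,b}  FIRST[C]={a}
iter 2: — fixpoint
  FIRST[S]={b}  FIRST[A]={a,b}  FIRST[B]={a,b}  FIRST[C]={a}

FIRST(A) = ["a", "b"]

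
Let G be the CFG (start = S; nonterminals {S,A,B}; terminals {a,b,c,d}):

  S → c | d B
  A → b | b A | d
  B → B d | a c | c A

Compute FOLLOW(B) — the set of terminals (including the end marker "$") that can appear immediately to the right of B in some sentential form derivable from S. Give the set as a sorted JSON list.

FIRST iteration:
pass 1:
  A via A→b: +{b}
  A via A→d: +{d}
  B via B→a c: +{a}
  B via B→c A: +{c}
  S via S→c: +{c}
  S via S→d B: +{d}
  FIRST(S)={c,d}  FIRST(A)={b,d}  FIRST(B)={a,c}
pass 2: done
  FIRST(S)={c,d}  FIRST(A)={b,d}  FIRST(B)={a,c}

FOLLOW sets:
initialize: $ ∈ FOLLOW(S)
[1]
  B→B d: FOLLOW(B) ⊇ FIRST(d) = {d}; new: +{d}
  B→c A: FOLLOW(A) ⊇ FOLLOW(B) ⊇ {d}; new: +{d}
  S→d B: FOLLOW(B) ⊇ FOLLOW(S) ⊇ {$}; new: +{$}
  FOLLOW(S)={$}  FOLLOW(A)={d}  FOLLOW(B)={$,d}
[2]
  B→c A: FOLLOW(A) ⊇ FOLLOW(B) ⊇ {$,d}; new: +{$}
  FOLLOW(S)={$}  FOLLOW(A)={$,d}  FOLLOW(B)={$,d}
[3] (stable)
  FOLLOW(S)={$}  FOLLOW(A)={$,d}  FOLLOW(B)={$,d}

FOLLOW(B) = ["$", "d"]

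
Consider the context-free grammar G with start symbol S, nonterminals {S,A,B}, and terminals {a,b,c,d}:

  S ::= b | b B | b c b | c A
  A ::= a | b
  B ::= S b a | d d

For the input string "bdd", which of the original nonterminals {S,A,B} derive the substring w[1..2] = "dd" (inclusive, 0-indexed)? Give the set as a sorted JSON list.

Convert to CNF:
  S -> T0 B | T0 X5 | T3 A | b
  A -> a | b
  B -> S X4 | T2 T2
  T0 -> b
  T1 -> a
  T2 -> d
  T3 -> c
  X4 -> T0 T1
  X5 -> T3 T0

CYK fill, restricted to cells inside w[1..2]:
  T[1,1] 'd' = {T2}  orig:{}
  T[2,2] 'd' = {T2}  orig:{}
  T[1,2] 'dd' = {B}

Original NTs in T[1,2] deriving "dd": ["B"]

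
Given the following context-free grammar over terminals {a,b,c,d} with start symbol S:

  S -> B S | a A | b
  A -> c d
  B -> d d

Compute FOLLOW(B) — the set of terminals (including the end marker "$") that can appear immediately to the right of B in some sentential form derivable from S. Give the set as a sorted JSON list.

FIRST iteration:
pass 1:
  A via A→c d: +{c}
  B via B→d d: +{d}
  S via S→B S: +{d}
  S via S→a A: +{a}
  S via S→b: +{b}
  FIRST[S]={a,b,d}  FIRST[A]={c}  FIRST[B]={d}
pass 2: — fixpoint
  FIRST[S]={a,b,d}  FIRST[A]={c}  FIRST[B]={d}

FOLLOW sets:
FOLLOW(S) := {$}
iter 1:
  S→B S: FOLLOW(B) ⊇ FIRST(S) = {a,b,d}; new: +{a,b,d}
  S→a A: FOLLOW(A) ⊇ FOLLOW(S) ⊇ {$}; new: +{$}
  FOLLOW[S]={$}  FOLLOW[A]={$}  FOLLOW[B]={a,b,d}
iter 2: done
  FOLLOW[S]={$}  FOLLOW[A]={$}  FOLLOW[B]={a,b,d}

FOLLOW(B) = ["a", "b", "d"]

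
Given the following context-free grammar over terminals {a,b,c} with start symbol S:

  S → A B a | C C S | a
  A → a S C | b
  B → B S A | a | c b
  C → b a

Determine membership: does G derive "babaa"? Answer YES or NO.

Convert to CNF:
  S -> A X5 | C X6 | a
  A -> T0 X3 | b
  B -> B X4 | T1 T2 | a
  C -> T2 T0
  T0 -> a
  T1 -> c
  T2 -> b
  X3 -> S C
  X4 -> S A
  X5 -> B T0
  X6 -> C S

CYK fill:
  [0..0]={A,T2}  "b"  orig:{A}
  [1..1]={B,S,T0}  "a"  orig:{B,S}
  [2..2]={A,T2}  "b"  orig:{A}
  [3..3]={B,S,T0}  "a"  orig:{B,S}
  [4..4]={B,S,T0}  "a"  orig:{B,S}
  [0..1]={C}  "ba"
  [1..2]={X4}  "ab"  orig:{}
  [2..3]={C}  "ba"
  [3..4]={X5}  "aa"  orig:{}
  [0..2]=∅  "bab"
  [1..3]={X3}  "aba"  orig:{}
  [2..4]={S,X6}  "baa"  orig:{S}
  [0..3]=∅  "baba"
  [1..4]=∅  "abaa"
  [0..4]={S,X6}  "babaa"  orig:{S}

S ∈ T[0,4] ⇒ YES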